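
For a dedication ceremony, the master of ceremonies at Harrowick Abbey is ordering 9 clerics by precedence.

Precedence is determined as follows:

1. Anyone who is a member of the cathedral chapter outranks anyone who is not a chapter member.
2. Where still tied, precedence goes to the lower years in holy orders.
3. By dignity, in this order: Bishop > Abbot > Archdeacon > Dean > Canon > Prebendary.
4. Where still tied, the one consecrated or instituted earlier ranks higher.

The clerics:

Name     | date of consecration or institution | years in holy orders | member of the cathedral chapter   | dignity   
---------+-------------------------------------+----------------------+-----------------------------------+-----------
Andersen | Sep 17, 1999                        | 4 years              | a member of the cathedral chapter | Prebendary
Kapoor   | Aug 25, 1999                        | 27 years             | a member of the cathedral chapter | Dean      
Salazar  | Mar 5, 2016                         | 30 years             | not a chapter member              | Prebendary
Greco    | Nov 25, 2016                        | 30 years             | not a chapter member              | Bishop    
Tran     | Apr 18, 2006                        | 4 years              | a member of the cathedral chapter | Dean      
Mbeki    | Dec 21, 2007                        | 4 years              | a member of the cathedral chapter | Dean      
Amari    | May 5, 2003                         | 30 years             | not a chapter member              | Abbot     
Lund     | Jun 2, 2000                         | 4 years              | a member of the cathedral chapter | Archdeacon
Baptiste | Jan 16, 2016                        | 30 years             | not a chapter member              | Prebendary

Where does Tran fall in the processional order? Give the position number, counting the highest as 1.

By the first rule: Lund, Tran, Mbeki, Andersen and Kapoor (each a member of the cathedral chapter); then Greco, Amari, Baptiste and Salazar (each not a chapter member).
Among Lund, Tran, Mbeki, Andersen and Kapoor, by years in holy orders (lower first): Lund, Tran, Mbeki and Andersen (4 years) before Kapoor (27 years).
Among Lund, Tran, Mbeki and Andersen, by dignity: Lund (Archdeacon) before Tran and Mbeki (Dean) before Andersen (Prebendary).
Among Tran and Mbeki, by date of consecration or institution (earlier first): Tran (Apr 18, 2006) before Mbeki (Dec 21, 2007).
Greco, Amari, Baptiste and Salazar all have years in holy orders 30 years, so the next rule applies.
Among Greco, Amari, Baptiste and Salazar, by dignity: Greco (Bishop) before Amari (Abbot) before Baptiste and Salazar (Prebendary).
Among Baptiste and Salazar, by date of consecration or institution (earlier first): Baptiste (Jan 16, 2016) before Salazar (Mar 5, 2016).
Order: Lund, Tran, Mbeki, Andersen, Kapoor, Greco, Amari, Baptiste, Salazar. So position 2.

2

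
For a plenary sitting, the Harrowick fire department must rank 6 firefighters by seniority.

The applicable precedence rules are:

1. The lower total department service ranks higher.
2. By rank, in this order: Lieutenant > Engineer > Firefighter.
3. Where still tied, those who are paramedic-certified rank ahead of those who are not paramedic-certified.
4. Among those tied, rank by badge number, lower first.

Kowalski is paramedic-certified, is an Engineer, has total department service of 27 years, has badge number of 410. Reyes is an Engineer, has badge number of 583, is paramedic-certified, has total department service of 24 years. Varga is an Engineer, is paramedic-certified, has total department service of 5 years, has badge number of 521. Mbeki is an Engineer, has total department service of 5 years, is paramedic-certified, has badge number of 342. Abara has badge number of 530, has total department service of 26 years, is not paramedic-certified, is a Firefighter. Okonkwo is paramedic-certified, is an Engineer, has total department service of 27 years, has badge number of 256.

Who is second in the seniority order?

By total department service (lower first): Mbeki and Varga (both 5 years); then Reyes (24 years); then Abara (26 years); then Okonkwo and Kowalski (both 27 years).
Mbeki and Varga are each Engineer, so the next rule applies.
Mbeki and Varga are each paramedic-certified, so the next rule applies.
Among Mbeki and Varga, by badge number (lower first): Mbeki (342) before Varga (521).
Okonkwo and Kowalski are each Engineer, so the next rule applies.
Okonkwo and Kowalski are each paramedic-certified, so the next rule applies.
Among Okonkwo and Kowalski, by badge number (lower first): Okonkwo (256) before Kowalski (410).
Order: Mbeki, Varga, Reyes, Abara, Okonkwo, Kowalski.

Varga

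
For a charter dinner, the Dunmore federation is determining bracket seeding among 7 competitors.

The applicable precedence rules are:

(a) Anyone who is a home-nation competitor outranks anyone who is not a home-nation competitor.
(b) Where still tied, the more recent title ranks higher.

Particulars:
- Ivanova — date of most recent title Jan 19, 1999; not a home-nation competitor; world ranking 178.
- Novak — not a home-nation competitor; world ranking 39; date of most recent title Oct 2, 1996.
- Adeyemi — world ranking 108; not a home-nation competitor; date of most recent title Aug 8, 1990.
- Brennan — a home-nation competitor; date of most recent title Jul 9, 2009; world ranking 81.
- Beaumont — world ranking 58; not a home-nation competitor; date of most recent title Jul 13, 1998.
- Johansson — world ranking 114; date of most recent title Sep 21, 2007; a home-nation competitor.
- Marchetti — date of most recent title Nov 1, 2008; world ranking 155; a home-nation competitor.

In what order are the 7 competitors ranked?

By the first rule: Brennan, Marchetti and Johansson (each a home-nation competitor); then Ivanova, Beaumont, Novak and Adeyemi (each not a home-nation competitor).
Among Brennan, Marchetti and Johansson, by date of most recent title (later first): Brennan (Jul 9, 2009) before Marchetti (Nov 1, 2008) before Johansson (Sep 21, 2007).
Among Ivanova, Beaumont, Novak and Adeyemi, by date of most recent title (later first): Ivanova (Jan 19, 1999) before Beaumont (Jul 13, 1998) before Novak (Oct 2, 1996) before Adeyemi (Aug 8, 1990).
Full order: Brennan, Marchetti, Johansson, Ivanova, Beaumont, Novak, Adeyemi.

Brennan, Marchetti, Johansson, Ivanova, Beaumont, Novak, Adeyemi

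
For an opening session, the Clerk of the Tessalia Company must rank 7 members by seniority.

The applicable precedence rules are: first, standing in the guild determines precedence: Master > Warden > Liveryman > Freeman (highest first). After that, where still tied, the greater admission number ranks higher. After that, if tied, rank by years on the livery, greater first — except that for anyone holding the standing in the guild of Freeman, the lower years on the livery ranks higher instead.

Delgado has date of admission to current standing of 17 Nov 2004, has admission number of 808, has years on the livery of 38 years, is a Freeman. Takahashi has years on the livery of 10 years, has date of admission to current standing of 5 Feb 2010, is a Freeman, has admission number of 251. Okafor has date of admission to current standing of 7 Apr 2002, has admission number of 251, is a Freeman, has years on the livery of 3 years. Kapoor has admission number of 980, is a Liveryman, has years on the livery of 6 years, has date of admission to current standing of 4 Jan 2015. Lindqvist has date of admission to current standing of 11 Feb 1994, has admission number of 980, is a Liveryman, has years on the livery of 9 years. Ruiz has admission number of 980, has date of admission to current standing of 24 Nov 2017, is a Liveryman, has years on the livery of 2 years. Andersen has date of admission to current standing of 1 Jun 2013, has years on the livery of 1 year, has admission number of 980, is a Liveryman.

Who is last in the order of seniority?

Takahashi

By standing in the guild: Lindqvist, Kapoor, Ruiz and Andersen (Liveryman); then Delgado, Okafor and Takahashi (Freeman).
Lindqvist, Kapoor, Ruiz and Andersen all have admission number 980, so the next rule applies.
Among Lindqvist, Kapoor, Ruiz and Andersen, by years on the livery (higher first): Lindqvist (9 years) before Kapoor (6 years) before Ruiz (2 years) before Andersen (1 year).
Among Delgado, Okafor and Takahashi, by admission number (higher first): Delgado (808) before Okafor and Takahashi (251).
Among Okafor and Takahashi, by years on the livery (lower first) (reversed rule for this group): Okafor (3 years) before Takahashi (10 years).
Order: Lindqvist, Kapoor, Ruiz, Andersen, Delgado, Okafor, Takahashi.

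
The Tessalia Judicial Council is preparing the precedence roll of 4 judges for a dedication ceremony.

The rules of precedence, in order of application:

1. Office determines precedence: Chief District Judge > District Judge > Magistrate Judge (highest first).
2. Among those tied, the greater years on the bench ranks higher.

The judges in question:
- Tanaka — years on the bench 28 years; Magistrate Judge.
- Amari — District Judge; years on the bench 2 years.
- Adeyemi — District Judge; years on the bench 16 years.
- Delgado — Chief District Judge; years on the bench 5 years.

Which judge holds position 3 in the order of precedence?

Amari

By office: Delgado (Chief District Judge); then Adeyemi and Amari (District Judge); then Tanaka (Magistrate Judge).
Among Adeyemi and Amari, by years on the bench (higher first): Adeyemi (16 years) before Amari (2 years).
Order: Delgado, Adeyemi, Amari, Tanaka.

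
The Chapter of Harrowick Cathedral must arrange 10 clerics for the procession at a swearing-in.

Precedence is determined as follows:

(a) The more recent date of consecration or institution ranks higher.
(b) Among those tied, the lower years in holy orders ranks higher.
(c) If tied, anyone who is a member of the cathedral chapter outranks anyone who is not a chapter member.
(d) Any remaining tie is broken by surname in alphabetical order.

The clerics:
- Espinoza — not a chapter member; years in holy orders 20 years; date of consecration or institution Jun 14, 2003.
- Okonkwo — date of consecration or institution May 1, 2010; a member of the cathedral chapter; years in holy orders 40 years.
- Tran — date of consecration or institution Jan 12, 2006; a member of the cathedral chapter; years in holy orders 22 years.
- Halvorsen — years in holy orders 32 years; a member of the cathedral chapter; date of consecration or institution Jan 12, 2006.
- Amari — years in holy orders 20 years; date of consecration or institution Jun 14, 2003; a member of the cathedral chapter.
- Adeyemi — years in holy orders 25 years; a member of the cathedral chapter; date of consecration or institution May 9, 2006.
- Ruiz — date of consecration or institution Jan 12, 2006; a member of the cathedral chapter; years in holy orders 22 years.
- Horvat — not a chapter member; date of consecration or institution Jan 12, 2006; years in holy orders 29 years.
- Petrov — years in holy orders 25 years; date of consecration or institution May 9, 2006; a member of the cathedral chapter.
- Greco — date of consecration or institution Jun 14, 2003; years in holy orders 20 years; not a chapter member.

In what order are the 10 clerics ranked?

Okonkwo, Adeyemi, Petrov, Ruiz, Tran, Horvat, Halvorsen, Amari, Espinoza, Greco

By date of consecration or institution (later first): Okonkwo (May 1, 2010); then Adeyemi and Petrov (both May 9, 2006); then Ruiz, Tran, Horvat and Halvorsen (each Jan 12, 2006); then Amari, Espinoza and Greco (each Jun 14, 2003).
Adeyemi and Petrov both have years in holy orders 25 years, so the next rule applies.
Adeyemi and Petrov are each a member of the cathedral chapter, so the next rule applies.
Among Adeyemi and Petrov, alphabetically by surname: Adeyemi before Petrov.
Among Ruiz, Tran, Horvat and Halvorsen, by years in holy orders (lower first): Ruiz and Tran (22 years) before Horvat (29 years) before Halvorsen (32 years).
Ruiz and Tran are each a member of the cathedral chapter, so the next rule applies.
Among Ruiz and Tran, alphabetically by surname: Ruiz before Tran.
Amari, Espinoza and Greco all have years in holy orders 20 years, so the next rule applies.
Among Amari, Espinoza and Greco, a member of the cathedral chapter before not a chapter member: Amari (a member of the cathedral chapter) before Espinoza and Greco (not a chapter member).
Among Espinoza and Greco, alphabetically by surname: Espinoza before Greco.
Full order: Okonkwo, Adeyemi, Petrov, Ruiz, Tran, Horvat, Halvorsen, Amari, Espinoza, Greco.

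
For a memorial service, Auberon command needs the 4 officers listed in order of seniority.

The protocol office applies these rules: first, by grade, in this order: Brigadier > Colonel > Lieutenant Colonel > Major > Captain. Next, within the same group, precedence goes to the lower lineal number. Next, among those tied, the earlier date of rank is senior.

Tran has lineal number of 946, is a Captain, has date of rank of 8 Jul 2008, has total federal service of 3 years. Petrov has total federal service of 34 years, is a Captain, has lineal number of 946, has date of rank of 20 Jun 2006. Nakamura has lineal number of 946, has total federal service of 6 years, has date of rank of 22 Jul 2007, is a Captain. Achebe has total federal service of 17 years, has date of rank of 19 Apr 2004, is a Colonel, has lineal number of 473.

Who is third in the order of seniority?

Nakamura

By grade: Achebe (Colonel); then Petrov, Nakamura and Tran (Captain).
Petrov, Nakamura and Tran all have lineal number 946, so the next rule applies.
Among Petrov, Nakamura and Tran, by date of rank (earlier first): Petrov (20 Jun 2006) before Nakamura (22 Jul 2007) before Tran (8 Jul 2008).
Order: Achebe, Petrov, Nakamura, Tran.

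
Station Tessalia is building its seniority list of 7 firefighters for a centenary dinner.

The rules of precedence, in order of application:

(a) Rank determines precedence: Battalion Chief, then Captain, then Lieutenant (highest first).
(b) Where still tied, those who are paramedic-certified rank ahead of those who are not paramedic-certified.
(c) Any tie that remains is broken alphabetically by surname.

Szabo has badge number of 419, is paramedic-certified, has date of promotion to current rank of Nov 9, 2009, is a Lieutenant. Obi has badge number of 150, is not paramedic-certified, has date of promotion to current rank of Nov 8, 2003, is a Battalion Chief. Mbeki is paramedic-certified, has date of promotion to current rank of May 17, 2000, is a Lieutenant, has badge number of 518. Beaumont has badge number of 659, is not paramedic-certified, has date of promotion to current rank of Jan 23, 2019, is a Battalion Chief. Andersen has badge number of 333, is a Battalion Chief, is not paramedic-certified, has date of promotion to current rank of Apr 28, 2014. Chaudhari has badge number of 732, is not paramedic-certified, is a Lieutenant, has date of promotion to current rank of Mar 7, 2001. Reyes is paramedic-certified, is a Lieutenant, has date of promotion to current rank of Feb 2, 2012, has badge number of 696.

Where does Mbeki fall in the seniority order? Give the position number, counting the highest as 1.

By rank: Andersen, Beaumont and Obi (Battalion Chief); then Mbeki, Reyes, Szabo and Chaudhari (Lieutenant).
Andersen, Beaumont and Obi are each not paramedic-certified, so the next rule applies.
Among Andersen, Beaumont and Obi, alphabetically by surname: Andersen before Beaumont before Obi.
Among Mbeki, Reyes, Szabo and Chaudhari, paramedic-certified before not paramedic-certified: Mbeki, Reyes and Szabo (paramedic-certified) before Chaudhari (not paramedic-certified).
Among Mbeki, Reyes and Szabo, alphabetically by surname: Mbeki before Reyes before Szabo.
Order: Andersen, Beaumont, Obi, Mbeki, Reyes, Szabo, Chaudhari. So position 4.

4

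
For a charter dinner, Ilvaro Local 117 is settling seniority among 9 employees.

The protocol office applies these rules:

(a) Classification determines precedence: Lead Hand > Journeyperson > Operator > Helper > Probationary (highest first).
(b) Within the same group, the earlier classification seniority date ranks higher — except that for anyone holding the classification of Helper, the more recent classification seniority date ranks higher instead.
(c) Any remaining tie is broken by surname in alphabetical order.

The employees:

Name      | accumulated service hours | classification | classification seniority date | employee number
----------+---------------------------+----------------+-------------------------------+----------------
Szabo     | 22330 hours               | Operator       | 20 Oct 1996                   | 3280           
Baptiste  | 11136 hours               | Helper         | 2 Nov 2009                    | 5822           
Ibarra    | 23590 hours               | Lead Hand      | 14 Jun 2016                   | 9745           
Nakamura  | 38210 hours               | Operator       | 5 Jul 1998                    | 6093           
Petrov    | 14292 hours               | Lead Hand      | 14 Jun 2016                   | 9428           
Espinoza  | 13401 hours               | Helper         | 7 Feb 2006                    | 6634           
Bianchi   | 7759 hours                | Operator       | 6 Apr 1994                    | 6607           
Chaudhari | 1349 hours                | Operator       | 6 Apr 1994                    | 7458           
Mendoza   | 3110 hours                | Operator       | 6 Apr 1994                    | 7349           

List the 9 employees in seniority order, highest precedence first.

Ibarra, Petrov, Bianchi, Chaudhari, Mendoza, Szabo, Nakamura, Baptiste, Espinoza

By classification: Ibarra and Petrov (Lead Hand); then Bianchi, Chaudhari, Mendoza, Szabo and Nakamura (Operator); then Baptiste and Espinoza (Helper).
Ibarra and Petrov both have classification seniority date 14 Jun 2016, so the next rule applies.
Among Ibarra and Petrov, alphabetically by surname: Ibarra before Petrov.
Among Bianchi, Chaudhari, Mendoza, Szabo and Nakamura, by classification seniority date (earlier first): Bianchi, Chaudhari and Mendoza (6 Apr 1994) before Szabo (20 Oct 1996) before Nakamura (5 Jul 1998).
Among Bianchi, Chaudhari and Mendoza, alphabetically by surname: Bianchi before Chaudhari before Mendoza.
Among Baptiste and Espinoza, by classification seniority date (later first) (reversed rule for this group): Baptiste (2 Nov 2009) before Espinoza (7 Feb 2006).
Full order: Ibarra, Petrov, Bianchi, Chaudhari, Mendoza, Szabo, Nakamura, Baptiste, Espinoza.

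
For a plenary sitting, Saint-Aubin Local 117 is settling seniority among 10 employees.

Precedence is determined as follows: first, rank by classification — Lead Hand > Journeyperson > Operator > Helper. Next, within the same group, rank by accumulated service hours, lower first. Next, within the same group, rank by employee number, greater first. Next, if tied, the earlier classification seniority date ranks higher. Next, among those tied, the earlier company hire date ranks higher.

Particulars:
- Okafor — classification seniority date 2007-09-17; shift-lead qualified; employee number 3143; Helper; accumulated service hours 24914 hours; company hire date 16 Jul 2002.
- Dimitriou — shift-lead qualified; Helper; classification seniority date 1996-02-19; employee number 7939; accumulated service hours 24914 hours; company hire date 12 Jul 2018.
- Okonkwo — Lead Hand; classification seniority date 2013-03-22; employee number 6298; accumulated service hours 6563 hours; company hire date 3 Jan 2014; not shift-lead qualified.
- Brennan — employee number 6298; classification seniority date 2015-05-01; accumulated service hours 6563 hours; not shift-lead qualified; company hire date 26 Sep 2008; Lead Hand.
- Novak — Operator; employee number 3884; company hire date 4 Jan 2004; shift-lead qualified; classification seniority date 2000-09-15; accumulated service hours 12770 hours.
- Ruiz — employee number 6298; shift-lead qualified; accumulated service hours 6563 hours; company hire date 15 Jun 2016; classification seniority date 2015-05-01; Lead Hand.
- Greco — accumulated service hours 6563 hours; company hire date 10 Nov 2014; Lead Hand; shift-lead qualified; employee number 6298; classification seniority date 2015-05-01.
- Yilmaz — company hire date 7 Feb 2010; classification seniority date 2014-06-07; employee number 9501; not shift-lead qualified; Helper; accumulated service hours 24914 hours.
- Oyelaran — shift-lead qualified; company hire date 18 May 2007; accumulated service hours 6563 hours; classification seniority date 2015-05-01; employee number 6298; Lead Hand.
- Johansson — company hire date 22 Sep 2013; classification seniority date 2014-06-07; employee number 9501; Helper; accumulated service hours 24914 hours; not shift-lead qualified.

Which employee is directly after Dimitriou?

By classification: Okonkwo, Oyelaran, Brennan, Greco and Ruiz (Lead Hand); then Novak (Operator); then Yilmaz, Johansson, Dimitriou and Okafor (Helper).
Okonkwo, Oyelaran, Brennan, Greco and Ruiz all have accumulated service hours 6563 hours, so the next rule applies.
Okonkwo, Oyelaran, Brennan, Greco and Ruiz all have employee number 6298, so the next rule applies.
Among Okonkwo, Oyelaran, Brennan, Greco and Ruiz, by classification seniority date (earlier first): Okonkwo (2013-03-22) before Oyelaran, Brennan, Greco and Ruiz (2015-05-01).
Among Oyelaran, Brennan, Greco and Ruiz, by company hire date (earlier first): Oyelaran (18 May 2007) before Brennan (26 Sep 2008) before Greco (10 Nov 2014) before Ruiz (15 Jun 2016).
Yilmaz, Johansson, Dimitriou and Okafor all have accumulated service hours 24914 hours, so the next rule applies.
Among Yilmaz, Johansson, Dimitriou and Okafor, by employee number (higher first): Yilmaz and Johansson (9501) before Dimitriou (7939) before Okafor (3143).
Yilmaz and Johansson both have classification seniority date 2014-06-07, so the next rule applies.
Among Yilmaz and Johansson, by company hire date (earlier first): Yilmaz (7 Feb 2010) before Johansson (22 Sep 2013).
Order: Okonkwo, Oyelaran, Brennan, Greco, Ruiz, Novak, Yilmaz, Johansson, Dimitriou, Okafor.

Okafor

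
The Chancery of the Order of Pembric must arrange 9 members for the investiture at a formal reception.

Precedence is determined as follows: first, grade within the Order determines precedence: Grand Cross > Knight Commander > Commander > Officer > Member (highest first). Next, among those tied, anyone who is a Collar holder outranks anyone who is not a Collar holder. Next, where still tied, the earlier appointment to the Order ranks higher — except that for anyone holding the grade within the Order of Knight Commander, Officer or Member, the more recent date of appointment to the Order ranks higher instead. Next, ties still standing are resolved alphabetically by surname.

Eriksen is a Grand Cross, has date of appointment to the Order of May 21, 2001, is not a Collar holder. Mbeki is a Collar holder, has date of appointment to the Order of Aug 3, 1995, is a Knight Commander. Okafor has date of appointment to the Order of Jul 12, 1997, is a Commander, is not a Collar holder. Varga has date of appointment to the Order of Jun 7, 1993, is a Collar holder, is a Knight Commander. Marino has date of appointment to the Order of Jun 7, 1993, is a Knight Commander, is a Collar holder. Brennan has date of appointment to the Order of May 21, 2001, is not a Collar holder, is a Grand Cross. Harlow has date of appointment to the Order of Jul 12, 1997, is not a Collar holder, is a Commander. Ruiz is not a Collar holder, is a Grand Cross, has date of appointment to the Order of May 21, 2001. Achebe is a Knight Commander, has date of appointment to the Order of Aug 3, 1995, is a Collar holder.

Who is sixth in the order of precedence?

By grade within the Order: Brennan, Eriksen and Ruiz (Grand Cross); then Achebe, Mbeki, Marino and Varga (Knight Commander); then Harlow and Okafor (Commander).
Brennan, Eriksen and Ruiz are each not a Collar holder, so the next rule applies.
Brennan, Eriksen and Ruiz all have date of appointment to the Order May 21, 2001, so the next rule applies.
Among Brennan, Eriksen and Ruiz, alphabetically by surname: Brennan before Eriksen before Ruiz.
Achebe, Mbeki, Marino and Varga are each a Collar holder, so the next rule applies.
Among Achebe, Mbeki, Marino and Varga, by date of appointment to the Order (later first) (reversed rule for this group): Achebe and Mbeki (Aug 3, 1995) before Marino and Varga (Jun 7, 1993).
Among Achebe and Mbeki, alphabetically by surname: Achebe before Mbeki.
Among Marino and Varga, alphabetically by surname: Marino before Varga.
Harlow and Okafor are each not a Collar holder, so the next rule applies.
Harlow and Okafor both have date of appointment to the Order Jul 12, 1997, so the next rule applies.
Among Harlow and Okafor, alphabetically by surname: Harlow before Okafor.
Order: Brennan, Eriksen, Ruiz, Achebe, Mbeki, Marino, Varga, Harlow, Okafor.

Marino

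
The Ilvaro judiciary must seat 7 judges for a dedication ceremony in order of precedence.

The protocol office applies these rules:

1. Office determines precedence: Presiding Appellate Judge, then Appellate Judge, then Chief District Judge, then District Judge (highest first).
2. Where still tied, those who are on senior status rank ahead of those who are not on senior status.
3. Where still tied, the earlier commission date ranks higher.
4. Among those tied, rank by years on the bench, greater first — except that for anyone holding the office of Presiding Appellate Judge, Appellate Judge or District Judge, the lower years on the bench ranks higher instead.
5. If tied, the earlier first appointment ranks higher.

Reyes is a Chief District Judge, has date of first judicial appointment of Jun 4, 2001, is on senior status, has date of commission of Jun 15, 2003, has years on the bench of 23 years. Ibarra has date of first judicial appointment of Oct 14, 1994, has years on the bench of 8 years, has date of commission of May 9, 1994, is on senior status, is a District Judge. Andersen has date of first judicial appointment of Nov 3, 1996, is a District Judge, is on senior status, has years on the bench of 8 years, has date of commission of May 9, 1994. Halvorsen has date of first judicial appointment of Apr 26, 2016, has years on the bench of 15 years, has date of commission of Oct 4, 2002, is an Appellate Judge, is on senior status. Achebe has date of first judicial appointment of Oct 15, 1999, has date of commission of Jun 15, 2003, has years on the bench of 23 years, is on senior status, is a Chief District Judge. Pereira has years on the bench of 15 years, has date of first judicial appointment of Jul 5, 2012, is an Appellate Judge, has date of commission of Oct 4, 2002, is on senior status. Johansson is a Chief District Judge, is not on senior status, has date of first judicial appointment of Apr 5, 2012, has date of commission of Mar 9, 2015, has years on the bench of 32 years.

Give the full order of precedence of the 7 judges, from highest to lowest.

By office: Pereira and Halvorsen (Appellate Judge); then Achebe, Reyes and Johansson (Chief District Judge); then Ibarra and Andersen (District Judge).
Pereira and Halvorsen are each on senior status, so the next rule applies.
Pereira and Halvorsen both have date of commission Oct 4, 2002, so the next rule applies.
Pereira and Halvorsen both have years on the bench 15 years, so the next rule applies.
Among Pereira and Halvorsen, by date of first judicial appointment (earlier first): Pereira (Jul 5, 2012) before Halvorsen (Apr 26, 2016).
Among Achebe, Reyes and Johansson, on senior status before not on senior status: Achebe and Reyes (on senior status) before Johansson (not on senior status).
Achebe and Reyes both have date of commission Jun 15, 2003, so the next rule applies.
Achebe and Reyes both have years on the bench 23 years, so the next rule applies.
Among Achebe and Reyes, by date of first judicial appointment (earlier first): Achebe (Oct 15, 1999) before Reyes (Jun 4, 2001).
Ibarra and Andersen are each on senior status, so the next rule applies.
Ibarra and Andersen both have date of commission May 9, 1994, so the next rule applies.
Ibarra and Andersen both have years on the bench 8 years, so the next rule applies.
Among Ibarra and Andersen, by date of first judicial appointment (earlier first): Ibarra (Oct 14, 1994) before Andersen (Nov 3, 1996).
Full order: Pereira, Halvorsen, Achebe, Reyes, Johansson, Ibarra, Andersen.

Pereira, Halvorsen, Achebe, Reyes, Johansson, Ibarra, Andersen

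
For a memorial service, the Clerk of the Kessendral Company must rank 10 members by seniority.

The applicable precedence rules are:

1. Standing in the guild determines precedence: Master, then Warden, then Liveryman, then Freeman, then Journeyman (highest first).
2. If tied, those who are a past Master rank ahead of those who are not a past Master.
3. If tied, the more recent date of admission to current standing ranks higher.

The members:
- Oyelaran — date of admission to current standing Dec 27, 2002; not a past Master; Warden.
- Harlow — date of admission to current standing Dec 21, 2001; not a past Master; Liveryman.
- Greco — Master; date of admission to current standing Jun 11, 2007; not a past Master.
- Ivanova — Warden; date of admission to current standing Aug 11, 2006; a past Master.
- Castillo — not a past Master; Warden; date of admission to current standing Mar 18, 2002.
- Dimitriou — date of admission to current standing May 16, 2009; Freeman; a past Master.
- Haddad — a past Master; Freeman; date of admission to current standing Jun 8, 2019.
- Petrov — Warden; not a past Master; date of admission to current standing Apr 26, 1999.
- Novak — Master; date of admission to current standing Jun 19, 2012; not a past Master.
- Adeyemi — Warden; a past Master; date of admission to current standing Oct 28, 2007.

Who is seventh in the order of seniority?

Petrov

By standing in the guild: Novak and Greco (Master); then Adeyemi, Ivanova, Oyelaran, Castillo and Petrov (Warden); then Harlow (Liveryman); then Haddad and Dimitriou (Freeman).
Novak and Greco are each not a past Master, so the next rule applies.
Among Novak and Greco, by date of admission to current standing (later first): Novak (Jun 19, 2012) before Greco (Jun 11, 2007).
Among Adeyemi, Ivanova, Oyelaran, Castillo and Petrov, a past Master before not a past Master: Adeyemi and Ivanova (a past Master) before Oyelaran, Castillo and Petrov (not a past Master).
Among Adeyemi and Ivanova, by date of admission to current standing (later first): Adeyemi (Oct 28, 2007) before Ivanova (Aug 11, 2006).
Among Oyelaran, Castillo and Petrov, by date of admission to current standing (later first): Oyelaran (Dec 27, 2002) before Castillo (Mar 18, 2002) before Petrov (Apr 26, 1999).
Haddad and Dimitriou are each a past Master, so the next rule applies.
Among Haddad and Dimitriou, by date of admission to current standing (later first): Haddad (Jun 8, 2019) before Dimitriou (May 16, 2009).
Order: Novak, Greco, Adeyemi, Ivanova, Oyelaran, Castillo, Petrov, Harlow, Haddad, Dimitriou.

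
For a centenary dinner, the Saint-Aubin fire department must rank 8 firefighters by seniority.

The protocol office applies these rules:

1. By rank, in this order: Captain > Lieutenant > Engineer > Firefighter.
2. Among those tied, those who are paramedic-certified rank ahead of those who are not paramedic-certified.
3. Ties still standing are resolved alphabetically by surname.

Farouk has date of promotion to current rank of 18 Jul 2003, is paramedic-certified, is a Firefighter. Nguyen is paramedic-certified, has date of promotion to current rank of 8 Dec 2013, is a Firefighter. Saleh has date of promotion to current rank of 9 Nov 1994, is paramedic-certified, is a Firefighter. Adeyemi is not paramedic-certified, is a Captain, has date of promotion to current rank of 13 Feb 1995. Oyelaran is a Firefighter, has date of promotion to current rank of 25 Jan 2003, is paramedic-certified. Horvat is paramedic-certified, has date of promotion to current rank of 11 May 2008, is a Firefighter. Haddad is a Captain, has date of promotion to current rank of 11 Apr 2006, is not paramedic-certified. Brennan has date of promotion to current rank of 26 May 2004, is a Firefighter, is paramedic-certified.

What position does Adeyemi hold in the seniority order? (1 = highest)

1

By rank: Adeyemi and Haddad (Captain); then Brennan, Farouk, Horvat, Nguyen, Oyelaran and Saleh (Firefighter).
Adeyemi and Haddad are each not paramedic-certified, so the next rule applies.
Among Adeyemi and Haddad, alphabetically by surname: Adeyemi before Haddad.
Brennan, Farouk, Horvat, Nguyen, Oyelaran and Saleh are each paramedic-certified, so the next rule applies.
Among Brennan, Farouk, Horvat, Nguyen, Oyelaran and Saleh, alphabetically by surname: Brennan before Farouk before Horvat before Nguyen before Oyelaran before Saleh.
Order: Adeyemi, Haddad, Brennan, Farouk, Horvat, Nguyen, Oyelaran, Saleh. So position 1.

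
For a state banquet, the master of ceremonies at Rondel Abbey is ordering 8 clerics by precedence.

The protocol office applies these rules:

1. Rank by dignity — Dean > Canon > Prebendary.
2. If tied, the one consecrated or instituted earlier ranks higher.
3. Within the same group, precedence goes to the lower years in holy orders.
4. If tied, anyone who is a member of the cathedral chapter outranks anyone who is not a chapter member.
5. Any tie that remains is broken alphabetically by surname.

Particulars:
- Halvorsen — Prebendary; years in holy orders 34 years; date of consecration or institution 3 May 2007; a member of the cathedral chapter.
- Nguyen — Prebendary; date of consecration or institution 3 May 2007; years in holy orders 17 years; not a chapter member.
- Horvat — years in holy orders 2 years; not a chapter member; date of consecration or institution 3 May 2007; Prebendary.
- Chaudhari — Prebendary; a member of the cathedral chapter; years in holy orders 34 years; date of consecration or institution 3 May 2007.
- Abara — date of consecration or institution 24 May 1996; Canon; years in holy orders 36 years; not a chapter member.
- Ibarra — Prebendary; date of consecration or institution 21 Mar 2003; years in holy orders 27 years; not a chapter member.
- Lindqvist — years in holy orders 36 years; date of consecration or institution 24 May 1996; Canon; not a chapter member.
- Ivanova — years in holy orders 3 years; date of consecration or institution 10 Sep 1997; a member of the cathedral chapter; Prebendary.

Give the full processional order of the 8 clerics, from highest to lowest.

Abara, Lindqvist, Ivanova, Ibarra, Horvat, Nguyen, Chaudhari, Halvorsen

By dignity: Abara and Lindqvist (Canon); then Ivanova, Ibarra, Horvat, Nguyen, Chaudhari and Halvorsen (Prebendary).
Abara and Lindqvist both have date of consecration or institution 24 May 1996, so the next rule applies.
Abara and Lindqvist both have years in holy orders 36 years, so the next rule applies.
Abara and Lindqvist are each not a chapter member, so the next rule applies.
Among Abara and Lindqvist, alphabetically by surname: Abara before Lindqvist.
Among Ivanova, Ibarra, Horvat, Nguyen, Chaudhari and Halvorsen, by date of consecration or institution (earlier first): Ivanova (10 Sep 1997) before Ibarra (21 Mar 2003) before Horvat, Nguyen, Chaudhari and Halvorsen (3 May 2007).
Among Horvat, Nguyen, Chaudhari and Halvorsen, by years in holy orders (lower first): Horvat (2 years) before Nguyen (17 years) before Chaudhari and Halvorsen (34 years).
Chaudhari and Halvorsen are each a member of the cathedral chapter, so the next rule applies.
Among Chaudhari and Halvorsen, alphabetically by surname: Chaudhari before Halvorsen.
Full order: Abara, Lindqvist, Ivanova, Ibarra, Horvat, Nguyen, Chaudhari, Halvorsen.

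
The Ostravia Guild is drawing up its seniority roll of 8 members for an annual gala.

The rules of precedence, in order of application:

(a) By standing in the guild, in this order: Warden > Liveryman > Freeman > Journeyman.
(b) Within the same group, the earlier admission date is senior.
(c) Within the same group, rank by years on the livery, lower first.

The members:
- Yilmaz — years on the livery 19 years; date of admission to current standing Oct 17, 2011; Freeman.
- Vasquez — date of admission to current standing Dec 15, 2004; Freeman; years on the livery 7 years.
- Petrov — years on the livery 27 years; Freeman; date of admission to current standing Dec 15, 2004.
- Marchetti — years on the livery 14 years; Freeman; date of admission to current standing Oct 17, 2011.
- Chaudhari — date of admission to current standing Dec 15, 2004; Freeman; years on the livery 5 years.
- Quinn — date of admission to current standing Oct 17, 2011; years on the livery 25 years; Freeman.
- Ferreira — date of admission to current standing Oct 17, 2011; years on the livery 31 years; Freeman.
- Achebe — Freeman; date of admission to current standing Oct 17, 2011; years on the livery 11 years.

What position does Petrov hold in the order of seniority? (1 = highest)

3

By standing in the guild: Chaudhari, Vasquez, Petrov, Achebe, Marchetti, Yilmaz, Quinn and Ferreira (Freeman).
Among Chaudhari, Vasquez, Petrov, Achebe, Marchetti, Yilmaz, Quinn and Ferreira, by date of admission to current standing (earlier first): Chaudhari, Vasquez and Petrov (Dec 15, 2004) before Achebe, Marchetti, Yilmaz, Quinn and Ferreira (Oct 17, 2011).
Among Chaudhari, Vasquez and Petrov, by years on the livery (lower first): Chaudhari (5 years) before Vasquez (7 years) before Petrov (27 years).
Among Achebe, Marchetti, Yilmaz, Quinn and Ferreira, by years on the livery (lower first): Achebe (11 years) before Marchetti (14 years) before Yilmaz (19 years) before Quinn (25 years) before Ferreira (31 years).
Order: Chaudhari, Vasquez, Petrov, Achebe, Marchetti, Yilmaz, Quinn, Ferreira. So position 3.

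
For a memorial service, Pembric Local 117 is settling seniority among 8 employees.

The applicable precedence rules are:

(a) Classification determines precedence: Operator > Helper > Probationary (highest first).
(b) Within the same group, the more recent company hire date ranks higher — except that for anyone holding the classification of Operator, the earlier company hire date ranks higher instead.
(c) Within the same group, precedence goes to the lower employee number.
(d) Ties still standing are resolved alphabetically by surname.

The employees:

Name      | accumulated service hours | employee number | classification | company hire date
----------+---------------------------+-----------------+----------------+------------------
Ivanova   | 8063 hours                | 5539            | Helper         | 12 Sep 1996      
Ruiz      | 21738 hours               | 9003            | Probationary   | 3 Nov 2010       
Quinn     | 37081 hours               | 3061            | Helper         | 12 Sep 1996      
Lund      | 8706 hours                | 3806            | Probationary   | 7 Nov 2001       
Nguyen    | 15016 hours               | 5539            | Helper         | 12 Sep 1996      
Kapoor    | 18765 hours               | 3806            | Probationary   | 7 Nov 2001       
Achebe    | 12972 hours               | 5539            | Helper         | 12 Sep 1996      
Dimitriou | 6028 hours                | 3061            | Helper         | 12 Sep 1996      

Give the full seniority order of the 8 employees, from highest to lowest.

By classification: Dimitriou, Quinn, Achebe, Ivanova and Nguyen (Helper); then Ruiz, Kapoor and Lund (Probationary).
Dimitriou, Quinn, Achebe, Ivanova and Nguyen all have company hire date 12 Sep 1996, so the next rule applies.
Among Dimitriou, Quinn, Achebe, Ivanova and Nguyen, by employee number (lower first): Dimitriou and Quinn (3061) before Achebe, Ivanova and Nguyen (5539).
Among Dimitriou and Quinn, alphabetically by surname: Dimitriou before Quinn.
Among Achebe, Ivanova and Nguyen, alphabetically by surname: Achebe before Ivanova before Nguyen.
Among Ruiz, Kapoor and Lund, by company hire date (later first): Ruiz (3 Nov 2010) before Kapoor and Lund (7 Nov 2001).
Kapoor and Lund both have employee number 3806, so the next rule applies.
Among Kapoor and Lund, alphabetically by surname: Kapoor before Lund.
Full order: Dimitriou, Quinn, Achebe, Ivanova, Nguyen, Ruiz, Kapoor, Lund.

Dimitriou, Quinn, Achebe, Ivanova, Nguyen, Ruiz, Kapoor, Lund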